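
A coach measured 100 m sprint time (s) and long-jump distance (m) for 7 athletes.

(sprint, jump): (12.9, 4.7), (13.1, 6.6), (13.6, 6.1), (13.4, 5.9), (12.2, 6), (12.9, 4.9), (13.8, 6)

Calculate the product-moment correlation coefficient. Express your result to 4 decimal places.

0.2509

n = 7, Σx = 91.9, Σy = 40.2, Σx² = 1208.23, Σy² = 233.68, Σxy = 528.32
nΣxy − ΣxΣy = 3698.24 − 3694.38 = 3.86
nΣx² − (Σx)² = 8457.61 − 8445.61 = 12; nΣy² − (Σy)² = 1635.76 − 1616.04 = 19.72
r = 3.86 / √(12 × 19.72) = 3.86 / 15.3831 ≈ 0.2509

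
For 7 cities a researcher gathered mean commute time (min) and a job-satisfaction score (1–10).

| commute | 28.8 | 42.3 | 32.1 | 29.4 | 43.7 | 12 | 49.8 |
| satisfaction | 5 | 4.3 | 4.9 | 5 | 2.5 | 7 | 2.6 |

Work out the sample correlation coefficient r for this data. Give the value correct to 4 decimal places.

n = 7, Σx = 238.1, Σy = 31.3, Σx² = 9047.23, Σy² = 154.51, Σxy = 952.91
nΣxy − ΣxΣy = 6670.37 − 7452.53 = -782.16
nΣx² − (Σx)² = 63330.61 − 56691.61 = 6639; nΣy² − (Σy)² = 1081.57 − 979.69 = 101.88
r = -782.16 / √(6639 × 101.88) = -782.16 / 822.4241 ≈ -0.9510

-0.9510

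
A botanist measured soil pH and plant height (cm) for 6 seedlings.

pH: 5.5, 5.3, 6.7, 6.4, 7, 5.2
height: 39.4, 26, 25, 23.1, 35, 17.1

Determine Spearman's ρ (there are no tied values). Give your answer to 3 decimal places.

0.371

Rank pH: 3, 2, 5, 4, 6, 1
Rank height: 6, 4, 3, 2, 5, 1
d = rank(pH) − rank(height): -3, -2, 2, 2, 1, 0; Σd² = 22
ρ = 1 − 6Σd² / [n(n²−1)] = 1 − 6×22 / (6×35) = 1 − 132/210 ≈ 0.371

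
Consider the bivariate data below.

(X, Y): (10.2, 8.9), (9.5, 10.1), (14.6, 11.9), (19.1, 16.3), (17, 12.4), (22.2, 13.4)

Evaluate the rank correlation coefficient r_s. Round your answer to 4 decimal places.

Rank X: 2, 1, 3, 5, 4, 6
Rank Y: 1, 2, 3, 6, 4, 5
d = rank(X) − rank(Y): 1, -1, 0, -1, 0, 1; Σd² = 4
ρ = 1 − 6Σd² / [n(n²−1)] = 1 − 6×4 / (6×35) = 1 − 24/210 ≈ 0.8857

0.8857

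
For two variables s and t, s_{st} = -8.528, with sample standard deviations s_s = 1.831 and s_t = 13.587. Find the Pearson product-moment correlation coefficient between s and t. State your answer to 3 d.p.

-0.343

r = Cov(s,t) / (s_s · s_t) = -8.528 / (1.831 × 13.587)
  = -8.528 / 24.8778 ≈ -0.343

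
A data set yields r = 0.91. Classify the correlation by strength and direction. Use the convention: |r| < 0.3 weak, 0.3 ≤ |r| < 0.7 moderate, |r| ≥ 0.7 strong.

strong positive

r = 0.91 > 0 so the relationship is positive.
|r| = 0.91, which falls in the strong range.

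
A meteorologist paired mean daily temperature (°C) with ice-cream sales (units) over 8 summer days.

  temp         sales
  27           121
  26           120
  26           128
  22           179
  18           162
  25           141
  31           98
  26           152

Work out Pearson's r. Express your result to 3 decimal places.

n = 8, Σx = 201, Σy = 1101, Σx² = 5151, Σy² = 156299, Σxy = 27084
nΣxy − ΣxΣy = 216672 − 221301 = -4629
nΣx² − (Σx)² = 41208 − 40401 = 807; nΣy² − (Σy)² = 1250392 − 1212201 = 38191
r = -4629 / √(807 × 38191) = -4629 / 5551.5887 ≈ -0.834

-0.834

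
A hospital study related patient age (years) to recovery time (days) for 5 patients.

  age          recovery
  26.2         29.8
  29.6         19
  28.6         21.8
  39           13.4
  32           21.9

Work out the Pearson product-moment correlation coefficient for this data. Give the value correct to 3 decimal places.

n = 5, Σx = 155.4, Σy = 105.9, Σx² = 4925.56, Σy² = 2383.45, Σxy = 3190.04
nΣxy − ΣxΣy = 15950.2 − 16456.86 = -506.66
nΣx² − (Σx)² = 24627.8 − 24149.16 = 478.64; nΣy² − (Σy)² = 11917.25 − 11214.81 = 702.44
r = -506.66 / √(478.64 × 702.44) = -506.66 / 579.8413 ≈ -0.874

-0.874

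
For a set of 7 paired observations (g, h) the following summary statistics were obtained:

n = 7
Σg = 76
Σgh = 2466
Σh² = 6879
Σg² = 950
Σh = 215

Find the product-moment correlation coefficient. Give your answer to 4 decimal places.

0.7103

r = (nΣgh − ΣgΣh) / √[(nΣg² − (Σg)²)(nΣh² − (Σh)²)]
Numerator: 7×2466 − 76×215 = 922
Denominator: √[(6650 − 5776)(48153 − 46225)] = √[874 × 1928] = 1298.1032
r = 922 / 1298.1032 ≈ 0.7103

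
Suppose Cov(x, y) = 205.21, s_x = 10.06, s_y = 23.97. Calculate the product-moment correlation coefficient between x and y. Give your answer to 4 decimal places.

r = Cov(x,y) / (s_x · s_y) = 205.21 / (10.06 × 23.97)
  = 205.21 / 241.1382 ≈ 0.8510

0.8510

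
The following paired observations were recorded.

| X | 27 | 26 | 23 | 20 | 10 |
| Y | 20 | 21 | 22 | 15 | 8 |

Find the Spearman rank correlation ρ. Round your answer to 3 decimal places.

Rank X: 5, 4, 3, 2, 1
Rank Y: 3, 4, 5, 2, 1
d = rank(X) − rank(Y): 2, 0, -2, 0, 0; Σd² = 8
ρ = 1 − 6Σd² / [n(n²−1)] = 1 − 6×8 / (5×24) = 1 − 48/120 ≈ 0.600

0.600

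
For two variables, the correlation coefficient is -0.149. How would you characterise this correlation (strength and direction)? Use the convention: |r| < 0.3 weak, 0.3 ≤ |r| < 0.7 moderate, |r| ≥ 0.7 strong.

weak negative

r = -0.149 < 0 so the relationship is negative.
|r| = 0.149, which falls in the weak range.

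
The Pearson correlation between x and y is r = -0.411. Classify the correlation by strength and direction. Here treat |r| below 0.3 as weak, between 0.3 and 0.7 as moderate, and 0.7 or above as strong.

r = -0.411 < 0 so the relationship is negative.
|r| = 0.411, which falls in the moderate range.

moderate negative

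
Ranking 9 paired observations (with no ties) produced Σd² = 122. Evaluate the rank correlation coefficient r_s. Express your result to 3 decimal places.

ρ = 1 − 6Σd² / [n(n²−1)] = 1 − 6×122 / (9×80)
  = 1 − 732/720 = 1 − 1.0167 ≈ -0.017

-0.017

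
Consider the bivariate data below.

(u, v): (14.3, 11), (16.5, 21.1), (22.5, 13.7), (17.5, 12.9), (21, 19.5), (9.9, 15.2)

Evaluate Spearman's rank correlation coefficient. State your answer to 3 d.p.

Rank u: 2, 3, 6, 4, 5, 1
Rank v: 1, 6, 3, 2, 5, 4
d = rank(u) − rank(v): 1, -3, 3, 2, 0, -3; Σd² = 32
ρ = 1 − 6Σd² / [n(n²−1)] = 1 − 6×32 / (6×35) = 1 − 192/210 ≈ 0.086

0.086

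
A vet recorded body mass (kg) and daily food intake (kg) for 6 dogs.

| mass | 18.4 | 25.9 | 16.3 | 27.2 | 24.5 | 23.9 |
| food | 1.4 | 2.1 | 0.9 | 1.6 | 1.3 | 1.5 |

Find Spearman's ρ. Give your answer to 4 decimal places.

Rank mass: 2, 5, 1, 6, 4, 3
Rank food: 3, 6, 1, 5, 2, 4
d = rank(mass) − rank(food): -1, -1, 0, 1, 2, -1; Σd² = 8
ρ = 1 − 6Σd² / [n(n²−1)] = 1 − 6×8 / (6×35) = 1 − 48/210 ≈ 0.7714

0.7714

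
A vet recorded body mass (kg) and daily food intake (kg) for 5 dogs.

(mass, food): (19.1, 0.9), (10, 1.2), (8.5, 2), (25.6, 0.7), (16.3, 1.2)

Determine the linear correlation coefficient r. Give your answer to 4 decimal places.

-0.8506

n = 5, Σx = 79.5, Σy = 6, Σx² = 1458.11, Σy² = 8.18, Σxy = 83.67
nΣxy − ΣxΣy = 418.35 − 477 = -58.65
nΣx² − (Σx)² = 7290.55 − 6320.25 = 970.3; nΣy² − (Σy)² = 40.9 − 36 = 4.9
r = -58.65 / √(970.3 × 4.9) = -58.65 / 68.9527 ≈ -0.8506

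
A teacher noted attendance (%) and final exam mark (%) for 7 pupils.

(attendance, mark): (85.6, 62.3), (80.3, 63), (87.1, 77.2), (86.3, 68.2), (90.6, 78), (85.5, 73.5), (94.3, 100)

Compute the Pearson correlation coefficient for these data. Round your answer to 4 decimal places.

n = 7, Σx = 609.7, Σy = 522.2, Σx² = 53220.65, Σy² = 39947.62, Σxy = 45782.61
nΣxy − ΣxΣy = 320478.27 − 318385.34 = 2092.93
nΣx² − (Σx)² = 372544.55 − 371734.09 = 810.46; nΣy² − (Σy)² = 279633.34 − 272692.84 = 6940.5
r = 2092.93 / √(810.46 × 6940.5) = 2092.93 / 2371.7077 ≈ 0.8825

0.8825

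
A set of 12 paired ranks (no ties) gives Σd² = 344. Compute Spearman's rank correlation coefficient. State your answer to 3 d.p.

-0.203

ρ = 1 − 6Σd² / [n(n²−1)] = 1 − 6×344 / (12×143)
  = 1 − 2064/1716 = 1 − 1.2028 ≈ -0.203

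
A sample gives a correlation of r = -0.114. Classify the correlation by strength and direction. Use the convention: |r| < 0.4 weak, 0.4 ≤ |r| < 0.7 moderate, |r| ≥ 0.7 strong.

weak negative

r = -0.114 < 0 so the relationship is negative.
|r| = 0.114, which falls in the weak range.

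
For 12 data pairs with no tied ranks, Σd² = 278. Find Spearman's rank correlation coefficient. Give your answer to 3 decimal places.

ρ = 1 − 6Σd² / [n(n²−1)] = 1 − 6×278 / (12×143)
  = 1 − 1668/1716 = 1 − 0.9720 ≈ 0.028

0.028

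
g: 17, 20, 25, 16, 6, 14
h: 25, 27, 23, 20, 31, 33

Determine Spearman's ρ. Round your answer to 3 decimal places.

-0.543

Rank g: 4, 5, 6, 3, 1, 2
Rank h: 3, 4, 2, 1, 5, 6
d = rank(g) − rank(h): 1, 1, 4, 2, -4, -4; Σd² = 54
ρ = 1 − 6Σd² / [n(n²−1)] = 1 − 6×54 / (6×35) = 1 − 324/210 ≈ -0.543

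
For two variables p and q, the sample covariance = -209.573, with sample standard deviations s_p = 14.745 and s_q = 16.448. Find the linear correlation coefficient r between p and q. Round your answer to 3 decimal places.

r = Cov(p,q) / (s_p · s_q) = -209.573 / (14.745 × 16.448)
  = -209.573 / 242.5258 ≈ -0.864

-0.864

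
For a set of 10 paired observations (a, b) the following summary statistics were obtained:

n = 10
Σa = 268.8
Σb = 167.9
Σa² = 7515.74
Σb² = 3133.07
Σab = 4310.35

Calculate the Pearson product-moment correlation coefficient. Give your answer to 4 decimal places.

r = (nΣab − ΣaΣb) / √[(nΣa² − (Σa)²)(nΣb² − (Σb)²)]
Numerator: 10×4310.35 − 268.8×167.9 = -2028.02
Denominator: √[(75157.4 − 72253.44)(31330.7 − 28190.41)] = √[2903.96 × 3140.29] = 3019.8140
r = -2028.02 / 3019.8140 ≈ -0.6716

-0.6716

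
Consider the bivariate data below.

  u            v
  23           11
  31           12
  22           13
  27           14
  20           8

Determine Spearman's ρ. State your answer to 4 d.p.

Rank u: 3, 5, 2, 4, 1
Rank v: 2, 3, 4, 5, 1
d = rank(u) − rank(v): 1, 2, -2, -1, 0; Σd² = 10
ρ = 1 − 6Σd² / [n(n²−1)] = 1 − 6×10 / (5×24) = 1 − 60/120 ≈ 0.5000

0.5000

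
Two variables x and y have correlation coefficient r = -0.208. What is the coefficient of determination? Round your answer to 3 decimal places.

r² = (-0.208)² = 0.043

0.043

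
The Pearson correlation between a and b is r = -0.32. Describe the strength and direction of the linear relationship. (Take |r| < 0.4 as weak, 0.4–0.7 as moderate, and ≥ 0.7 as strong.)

weak negative

r = -0.32 < 0 so the relationship is negative.
|r| = 0.32, which falls in the weak range.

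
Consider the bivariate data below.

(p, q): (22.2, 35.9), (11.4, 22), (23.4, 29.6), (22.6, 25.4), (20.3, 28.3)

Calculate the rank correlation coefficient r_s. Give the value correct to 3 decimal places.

Rank p: 3, 1, 5, 4, 2
Rank q: 5, 1, 4, 2, 3
d = rank(p) − rank(q): -2, 0, 1, 2, -1; Σd² = 10
ρ = 1 − 6Σd² / [n(n²−1)] = 1 − 6×10 / (5×24) = 1 − 60/120 ≈ 0.500

0.500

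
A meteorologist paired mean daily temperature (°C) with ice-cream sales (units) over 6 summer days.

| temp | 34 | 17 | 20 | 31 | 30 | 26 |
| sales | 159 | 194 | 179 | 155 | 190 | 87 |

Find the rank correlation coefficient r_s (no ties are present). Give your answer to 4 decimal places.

-0.4857

Rank temp: 6, 1, 2, 5, 4, 3
Rank sales: 3, 6, 4, 2, 5, 1
d = rank(temp) − rank(sales): 3, -5, -2, 3, -1, 2; Σd² = 52
ρ = 1 − 6Σd² / [n(n²−1)] = 1 − 6×52 / (6×35) = 1 − 312/210 ≈ -0.4857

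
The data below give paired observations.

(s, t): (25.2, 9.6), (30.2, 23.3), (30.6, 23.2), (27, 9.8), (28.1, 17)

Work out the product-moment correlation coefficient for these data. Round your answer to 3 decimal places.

n = 5, Σs = 141.1, Σt = 82.9, Σs² = 4002.05, Σt² = 1558.33, Σst = 2397.8
nΣst − ΣsΣt = 11989 − 11697.19 = 291.81
nΣs² − (Σs)² = 20010.25 − 19909.21 = 101.04; nΣt² − (Σt)² = 7791.65 − 6872.41 = 919.24
r = 291.81 / √(101.04 × 919.24) = 291.81 / 304.7622 ≈ 0.958

0.958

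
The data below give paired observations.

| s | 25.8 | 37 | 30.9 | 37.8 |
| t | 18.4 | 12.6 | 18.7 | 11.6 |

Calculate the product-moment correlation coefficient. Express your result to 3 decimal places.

n = 4, Σs = 131.5, Σt = 61.3, Σs² = 4418.29, Σt² = 981.57, Σst = 1957.23
nΣst − ΣsΣt = 7828.92 − 8060.95 = -232.03
nΣs² − (Σs)² = 17673.16 − 17292.25 = 380.91; nΣt² − (Σt)² = 3926.28 − 3757.69 = 168.59
r = -232.03 / √(380.91 × 168.59) = -232.03 / 253.4120 ≈ -0.916

-0.916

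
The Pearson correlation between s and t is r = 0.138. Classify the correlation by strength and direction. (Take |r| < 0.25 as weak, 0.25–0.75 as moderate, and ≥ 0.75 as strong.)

r = 0.138 > 0 so the relationship is positive.
|r| = 0.138, which falls in the weak range.

weak positive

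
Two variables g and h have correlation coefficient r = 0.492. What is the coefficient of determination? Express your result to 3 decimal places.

r² = (0.492)² = 0.242

0.242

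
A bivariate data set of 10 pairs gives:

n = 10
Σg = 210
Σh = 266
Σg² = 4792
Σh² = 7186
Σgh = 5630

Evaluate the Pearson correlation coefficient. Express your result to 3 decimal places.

0.214

r = (nΣgh − ΣgΣh) / √[(nΣg² − (Σg)²)(nΣh² − (Σh)²)]
Numerator: 10×5630 − 210×266 = 440
Denominator: √[(47920 − 44100)(71860 − 70756)] = √[3820 × 1104] = 2053.6017
r = 440 / 2053.6017 ≈ 0.214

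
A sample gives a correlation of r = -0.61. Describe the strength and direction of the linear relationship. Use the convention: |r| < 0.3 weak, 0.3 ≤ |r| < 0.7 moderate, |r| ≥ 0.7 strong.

moderate negative

r = -0.61 < 0 so the relationship is negative.
|r| = 0.61, which falls in the moderate range.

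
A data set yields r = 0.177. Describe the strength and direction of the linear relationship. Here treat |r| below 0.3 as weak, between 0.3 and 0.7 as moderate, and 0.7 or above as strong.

r = 0.177 > 0 so the relationship is positive.
|r| = 0.177, which falls in the weak range.

weak positive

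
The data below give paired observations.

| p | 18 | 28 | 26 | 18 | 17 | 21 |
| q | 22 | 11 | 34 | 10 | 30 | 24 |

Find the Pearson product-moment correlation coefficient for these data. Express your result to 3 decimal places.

-0.056

n = 6, Σp = 128, Σq = 131, Σp² = 2838, Σq² = 3337, Σpq = 2782
nΣpq − ΣpΣq = 16692 − 16768 = -76
nΣp² − (Σp)² = 17028 − 16384 = 644; nΣq² − (Σq)² = 20022 − 17161 = 2861
r = -76 / √(644 × 2861) = -76 / 1357.3813 ≈ -0.056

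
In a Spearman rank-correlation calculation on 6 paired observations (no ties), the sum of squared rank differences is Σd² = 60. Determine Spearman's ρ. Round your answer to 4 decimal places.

ρ = 1 − 6Σd² / [n(n²−1)] = 1 − 6×60 / (6×35)
  = 1 − 360/210 = 1 − 1.71429 ≈ -0.7143

-0.7143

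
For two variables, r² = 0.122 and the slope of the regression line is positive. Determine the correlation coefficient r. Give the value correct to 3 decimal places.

|r| = √0.122 = 0.349
The association is positive, so r = 0.349.

0.349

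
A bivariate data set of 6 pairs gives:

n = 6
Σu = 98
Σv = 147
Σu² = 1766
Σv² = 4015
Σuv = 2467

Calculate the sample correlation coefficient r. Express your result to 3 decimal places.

r = (nΣuv − ΣuΣv) / √[(nΣu² − (Σu)²)(nΣv² − (Σv)²)]
Numerator: 6×2467 − 98×147 = 396
Denominator: √[(10596 − 9604)(24090 − 21609)] = √[992 × 2481] = 1568.8059
r = 396 / 1568.8059 ≈ 0.252

0.252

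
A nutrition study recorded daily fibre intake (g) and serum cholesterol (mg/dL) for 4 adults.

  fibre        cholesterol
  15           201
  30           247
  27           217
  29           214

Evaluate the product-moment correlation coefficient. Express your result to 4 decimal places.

n = 4, Σx = 101, Σy = 879, Σx² = 2695, Σy² = 194295, Σxy = 22490
nΣxy − ΣxΣy = 89960 − 88779 = 1181
nΣx² − (Σx)² = 10780 − 10201 = 579; nΣy² − (Σy)² = 777180 − 772641 = 4539
r = 1181 / √(579 × 4539) = 1181 / 1621.1357 ≈ 0.7285

0.7285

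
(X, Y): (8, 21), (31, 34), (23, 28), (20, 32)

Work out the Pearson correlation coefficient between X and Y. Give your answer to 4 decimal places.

n = 4, ΣX = 82, ΣY = 115, ΣX² = 1954, ΣY² = 3405, ΣXY = 2506
nΣXY − ΣXΣY = 10024 − 9430 = 594
nΣX² − (ΣX)² = 7816 − 6724 = 1092; nΣY² − (ΣY)² = 13620 − 13225 = 395
r = 594 / √(1092 × 395) = 594 / 656.7648 ≈ 0.9044

0.9044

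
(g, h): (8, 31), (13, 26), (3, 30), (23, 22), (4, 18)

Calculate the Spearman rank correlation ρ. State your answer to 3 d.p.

Rank g: 3, 4, 1, 5, 2
Rank h: 5, 3, 4, 2, 1
d = rank(g) − rank(h): -2, 1, -3, 3, 1; Σd² = 24
ρ = 1 − 6Σd² / [n(n²−1)] = 1 − 6×24 / (5×24) = 1 − 144/120 ≈ -0.200

-0.200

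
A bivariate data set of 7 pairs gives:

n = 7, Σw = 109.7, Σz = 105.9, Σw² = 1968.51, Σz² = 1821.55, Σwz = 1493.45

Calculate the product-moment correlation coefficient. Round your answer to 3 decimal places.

-0.710

r = (nΣwz − ΣwΣz) / √[(nΣw² − (Σw)²)(nΣz² − (Σz)²)]
Numerator: 7×1493.45 − 109.7×105.9 = -1163.08
Denominator: √[(13779.57 − 12034.09)(12750.85 − 11214.81)] = √[1745.48 × 1536.04] = 1637.4148
r = -1163.08 / 1637.4148 ≈ -0.710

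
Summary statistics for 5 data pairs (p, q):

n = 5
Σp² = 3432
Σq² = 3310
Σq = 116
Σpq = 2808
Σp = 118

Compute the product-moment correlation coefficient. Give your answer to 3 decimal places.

0.111

r = (nΣpq − ΣpΣq) / √[(nΣp² − (Σp)²)(nΣq² − (Σq)²)]
Numerator: 5×2808 − 118×116 = 352
Denominator: √[(17160 − 13924)(16550 − 13456)] = √[3236 × 3094] = 3164.2035
r = 352 / 3164.2035 ≈ 0.111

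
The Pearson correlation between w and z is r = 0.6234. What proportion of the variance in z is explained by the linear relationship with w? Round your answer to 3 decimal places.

0.389

r² = (0.6234)² = 0.389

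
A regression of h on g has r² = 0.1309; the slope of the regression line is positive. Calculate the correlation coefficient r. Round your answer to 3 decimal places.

|r| = √0.1309 = 0.362
The association is positive, so r = 0.362.

0.362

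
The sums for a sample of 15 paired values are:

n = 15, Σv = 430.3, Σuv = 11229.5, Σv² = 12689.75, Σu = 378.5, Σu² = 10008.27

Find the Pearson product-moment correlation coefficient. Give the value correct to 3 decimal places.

r = (nΣuv − ΣuΣv) / √[(nΣu² − (Σu)²)(nΣv² − (Σv)²)]
Numerator: 15×11229.5 − 378.5×430.3 = 5573.95
Denominator: √[(150124.05 − 143262.25)(190346.25 − 185158.09)] = √[6861.8 × 5188.16] = 5966.5833
r = 5573.95 / 5966.5833 ≈ 0.934

0.934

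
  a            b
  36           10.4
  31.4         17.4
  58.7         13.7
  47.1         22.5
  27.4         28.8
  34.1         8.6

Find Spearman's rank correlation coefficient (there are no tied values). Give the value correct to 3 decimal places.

Rank a: 4, 2, 6, 5, 1, 3
Rank b: 2, 4, 3, 5, 6, 1
d = rank(a) − rank(b): 2, -2, 3, 0, -5, 2; Σd² = 46
ρ = 1 − 6Σd² / [n(n²−1)] = 1 − 6×46 / (6×35) = 1 − 276/210 ≈ -0.314

-0.314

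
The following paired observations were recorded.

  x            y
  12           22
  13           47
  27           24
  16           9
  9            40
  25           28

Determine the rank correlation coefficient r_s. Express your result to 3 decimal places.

Rank x: 2, 3, 6, 4, 1, 5
Rank y: 2, 6, 3, 1, 5, 4
d = rank(x) − rank(y): 0, -3, 3, 3, -4, 1; Σd² = 44
ρ = 1 − 6Σd² / [n(n²−1)] = 1 − 6×44 / (6×35) = 1 − 264/210 ≈ -0.257

-0.257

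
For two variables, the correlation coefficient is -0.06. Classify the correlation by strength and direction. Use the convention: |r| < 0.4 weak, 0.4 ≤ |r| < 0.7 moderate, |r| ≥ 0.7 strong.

r = -0.06 < 0 so the relationship is negative.
|r| = 0.06, which falls in the weak range.

weak negative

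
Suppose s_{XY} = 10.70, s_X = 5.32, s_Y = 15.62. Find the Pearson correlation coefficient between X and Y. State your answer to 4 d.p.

0.1288

r = Cov(X,Y) / (s_X · s_Y) = 10.70 / (5.32 × 15.62)
  = 10.70 / 83.0984 ≈ 0.1288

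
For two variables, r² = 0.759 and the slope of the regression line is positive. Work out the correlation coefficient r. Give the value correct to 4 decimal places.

0.8712

|r| = √0.759 = 0.8712
The association is positive, so r = 0.8712.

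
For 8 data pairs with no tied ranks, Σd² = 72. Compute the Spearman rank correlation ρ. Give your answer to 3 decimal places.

ρ = 1 − 6Σd² / [n(n²−1)] = 1 − 6×72 / (8×63)
  = 1 − 432/504 = 1 − 0.8571 ≈ 0.143

0.143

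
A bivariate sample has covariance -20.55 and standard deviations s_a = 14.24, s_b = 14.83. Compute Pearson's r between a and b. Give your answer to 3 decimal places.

-0.097

r = Cov(a,b) / (s_a · s_b) = -20.55 / (14.24 × 14.83)
  = -20.55 / 211.1792 ≈ -0.097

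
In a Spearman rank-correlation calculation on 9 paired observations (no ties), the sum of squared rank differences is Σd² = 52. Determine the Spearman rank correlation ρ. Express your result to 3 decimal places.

ρ = 1 − 6Σd² / [n(n²−1)] = 1 − 6×52 / (9×80)
  = 1 − 312/720 = 1 − 0.4333 ≈ 0.567

0.567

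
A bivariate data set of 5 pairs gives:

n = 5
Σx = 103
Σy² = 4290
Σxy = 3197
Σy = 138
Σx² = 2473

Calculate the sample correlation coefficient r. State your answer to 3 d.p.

r = (nΣxy − ΣxΣy) / √[(nΣx² − (Σx)²)(nΣy² − (Σy)²)]
Numerator: 5×3197 − 103×138 = 1771
Denominator: √[(12365 − 10609)(21450 − 19044)] = √[1756 × 2406] = 2055.4649
r = 1771 / 2055.4649 ≈ 0.862

0.862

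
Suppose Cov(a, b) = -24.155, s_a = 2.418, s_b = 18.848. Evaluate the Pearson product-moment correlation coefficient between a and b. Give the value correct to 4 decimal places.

r = Cov(a,b) / (s_a · s_b) = -24.155 / (2.418 × 18.848)
  = -24.155 / 45.5745 ≈ -0.5300

-0.5300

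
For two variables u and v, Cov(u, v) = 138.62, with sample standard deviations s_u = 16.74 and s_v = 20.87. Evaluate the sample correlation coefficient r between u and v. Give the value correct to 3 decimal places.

0.397

r = Cov(u,v) / (s_u · s_v) = 138.62 / (16.74 × 20.87)
  = 138.62 / 349.3638 ≈ 0.397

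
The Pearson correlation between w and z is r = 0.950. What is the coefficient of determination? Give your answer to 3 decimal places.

r² = (0.950)² = 0.903

0.903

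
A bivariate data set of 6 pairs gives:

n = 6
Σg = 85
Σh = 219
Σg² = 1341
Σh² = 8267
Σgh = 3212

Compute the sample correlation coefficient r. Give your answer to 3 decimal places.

r = (nΣgh − ΣgΣh) / √[(nΣg² − (Σg)²)(nΣh² − (Σh)²)]
Numerator: 6×3212 − 85×219 = 657
Denominator: √[(8046 − 7225)(49602 − 47961)] = √[821 × 1641] = 1160.7157
r = 657 / 1160.7157 ≈ 0.566

0.566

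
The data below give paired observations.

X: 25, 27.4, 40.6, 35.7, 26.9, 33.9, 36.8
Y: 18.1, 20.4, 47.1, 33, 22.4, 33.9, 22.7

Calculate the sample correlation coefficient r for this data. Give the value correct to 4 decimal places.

n = 7, ΣX = 226.3, ΣY = 197.6, ΣX² = 7525.67, ΣY² = 6217.44, ΣXY = 6688.95
nΣXY − ΣXΣY = 46822.65 − 44716.88 = 2105.77
nΣX² − (ΣX)² = 52679.69 − 51211.69 = 1468; nΣY² − (ΣY)² = 43522.08 − 39045.76 = 4476.32
r = 2105.77 / √(1468 × 4476.32) = 2105.77 / 2563.4426 ≈ 0.8215

0.8215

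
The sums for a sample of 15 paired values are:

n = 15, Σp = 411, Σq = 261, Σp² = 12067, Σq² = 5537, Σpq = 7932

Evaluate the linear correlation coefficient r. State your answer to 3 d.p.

r = (nΣpq − ΣpΣq) / √[(nΣp² − (Σp)²)(nΣq² − (Σq)²)]
Numerator: 15×7932 − 411×261 = 11709
Denominator: √[(181005 − 168921)(83055 − 68121)] = √[12084 × 14934] = 13433.6315
r = 11709 / 13433.6315 ≈ 0.872

0.872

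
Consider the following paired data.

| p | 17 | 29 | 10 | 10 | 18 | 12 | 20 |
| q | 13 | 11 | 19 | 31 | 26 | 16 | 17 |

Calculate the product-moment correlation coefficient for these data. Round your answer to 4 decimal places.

-0.5646

n = 7, Σp = 116, Σq = 133, Σp² = 2198, Σq² = 2833, Σpq = 2040
nΣpq − ΣpΣq = 14280 − 15428 = -1148
nΣp² − (Σp)² = 15386 − 13456 = 1930; nΣq² − (Σq)² = 19831 − 17689 = 2142
r = -1148 / √(1930 × 2142) = -1148 / 2033.2388 ≈ -0.5646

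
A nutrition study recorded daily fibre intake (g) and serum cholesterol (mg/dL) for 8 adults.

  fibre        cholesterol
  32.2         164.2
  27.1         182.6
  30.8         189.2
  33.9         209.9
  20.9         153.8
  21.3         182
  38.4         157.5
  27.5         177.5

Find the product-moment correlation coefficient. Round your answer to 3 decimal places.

n = 8, Σx = 232.1, Σy = 1416.7, Σx² = 6990.41, Σy² = 253249.99, Σxy = 41198.94
nΣxy − ΣxΣy = 329591.52 − 328816.07 = 775.45
nΣx² − (Σx)² = 55923.28 − 53870.41 = 2052.87; nΣy² − (Σy)² = 2025999.92 − 2007038.89 = 18961.03
r = 775.45 / √(2052.87 × 18961.03) = 775.45 / 6238.9526 ≈ 0.124

0.124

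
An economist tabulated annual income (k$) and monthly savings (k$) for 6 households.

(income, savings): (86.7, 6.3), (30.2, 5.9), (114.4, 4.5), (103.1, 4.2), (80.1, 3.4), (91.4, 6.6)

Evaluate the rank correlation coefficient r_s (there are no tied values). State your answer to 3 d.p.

Rank income: 3, 1, 6, 5, 2, 4
Rank savings: 5, 4, 3, 2, 1, 6
d = rank(income) − rank(savings): -2, -3, 3, 3, 1, -2; Σd² = 36
ρ = 1 − 6Σd² / [n(n²−1)] = 1 − 6×36 / (6×35) = 1 − 216/210 ≈ -0.029

-0.029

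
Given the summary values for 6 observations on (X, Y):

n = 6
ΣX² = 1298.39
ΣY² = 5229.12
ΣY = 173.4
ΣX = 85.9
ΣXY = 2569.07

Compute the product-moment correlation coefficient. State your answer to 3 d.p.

0.708

r = (nΣXY − ΣXΣY) / √[(nΣX² − (ΣX)²)(nΣY² − (ΣY)²)]
Numerator: 6×2569.07 − 85.9×173.4 = 519.36
Denominator: √[(7790.34 − 7378.81)(31374.72 − 30067.56)] = √[411.53 × 1307.16] = 733.4409
r = 519.36 / 733.4409 ≈ 0.708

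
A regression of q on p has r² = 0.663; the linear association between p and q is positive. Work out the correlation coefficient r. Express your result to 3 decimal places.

0.814

|r| = √0.663 = 0.814
The association is positive, so r = 0.814.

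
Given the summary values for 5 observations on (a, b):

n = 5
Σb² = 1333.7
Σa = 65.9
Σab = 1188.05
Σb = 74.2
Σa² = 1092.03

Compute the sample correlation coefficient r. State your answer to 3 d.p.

0.922

r = (nΣab − ΣaΣb) / √[(nΣa² − (Σa)²)(nΣb² − (Σb)²)]
Numerator: 5×1188.05 − 65.9×74.2 = 1050.47
Denominator: √[(5460.15 − 4342.81)(6668.5 − 5505.64)] = √[1117.34 × 1162.86] = 1139.8728
r = 1050.47 / 1139.8728 ≈ 0.922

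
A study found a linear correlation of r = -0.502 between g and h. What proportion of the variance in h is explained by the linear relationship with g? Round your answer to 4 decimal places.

r² = (-0.502)² = 0.2520

0.2520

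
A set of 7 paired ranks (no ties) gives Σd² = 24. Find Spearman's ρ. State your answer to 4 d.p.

ρ = 1 − 6Σd² / [n(n²−1)] = 1 − 6×24 / (7×48)
  = 1 − 144/336 = 1 − 0.42857 ≈ 0.5714

0.5714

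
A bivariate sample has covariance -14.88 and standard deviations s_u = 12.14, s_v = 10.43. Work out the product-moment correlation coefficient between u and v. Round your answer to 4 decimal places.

r = Cov(u,v) / (s_u · s_v) = -14.88 / (12.14 × 10.43)
  = -14.88 / 126.6202 ≈ -0.1175

-0.1175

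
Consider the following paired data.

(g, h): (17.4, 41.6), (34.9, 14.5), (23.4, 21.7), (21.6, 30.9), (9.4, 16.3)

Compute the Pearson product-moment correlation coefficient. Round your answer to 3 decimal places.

-0.260

n = 5, Σg = 106.7, Σh = 125, Σg² = 2623.25, Σh² = 3632.2, Σgh = 2558.33
nΣgh − ΣgΣh = 12791.65 − 13337.5 = -545.85
nΣg² − (Σg)² = 13116.25 − 11384.89 = 1731.36; nΣh² − (Σh)² = 18161 − 15625 = 2536
r = -545.85 / √(1731.36 × 2536) = -545.85 / 2095.4066 ≈ -0.260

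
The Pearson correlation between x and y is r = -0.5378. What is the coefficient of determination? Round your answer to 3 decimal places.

0.289

r² = (-0.5378)² = 0.289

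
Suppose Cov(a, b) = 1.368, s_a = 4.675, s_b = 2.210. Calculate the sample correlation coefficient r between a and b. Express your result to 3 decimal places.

r = Cov(a,b) / (s_a · s_b) = 1.368 / (4.675 × 2.210)
  = 1.368 / 10.3317 ≈ 0.132

0.132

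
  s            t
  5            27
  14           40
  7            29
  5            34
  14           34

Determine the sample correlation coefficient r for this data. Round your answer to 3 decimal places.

0.723

n = 5, Σs = 45, Σt = 164, Σs² = 491, Σt² = 5482, Σst = 1544
nΣst − ΣsΣt = 7720 − 7380 = 340
nΣs² − (Σs)² = 2455 − 2025 = 430; nΣt² − (Σt)² = 27410 − 26896 = 514
r = 340 / √(430 × 514) = 340 / 470.1276 ≈ 0.723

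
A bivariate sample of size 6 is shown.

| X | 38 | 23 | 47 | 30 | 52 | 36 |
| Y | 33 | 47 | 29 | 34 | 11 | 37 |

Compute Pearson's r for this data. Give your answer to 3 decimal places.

-0.903

n = 6, ΣX = 226, ΣY = 191, ΣX² = 9082, ΣY² = 6785, ΣXY = 6622
nΣXY − ΣXΣY = 39732 − 43166 = -3434
nΣX² − (ΣX)² = 54492 − 51076 = 3416; nΣY² − (ΣY)² = 40710 − 36481 = 4229
r = -3434 / √(3416 × 4229) = -3434 / 3800.8241 ≈ -0.903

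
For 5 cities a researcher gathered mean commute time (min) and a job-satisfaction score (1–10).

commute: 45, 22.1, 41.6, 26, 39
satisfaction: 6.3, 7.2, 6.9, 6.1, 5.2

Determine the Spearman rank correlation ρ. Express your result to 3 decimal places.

-0.200

Rank commute: 5, 1, 4, 2, 3
Rank satisfaction: 3, 5, 4, 2, 1
d = rank(commute) − rank(satisfaction): 2, -4, 0, 0, 2; Σd² = 24
ρ = 1 − 6Σd² / [n(n²−1)] = 1 − 6×24 / (5×24) = 1 − 144/120 ≈ -0.200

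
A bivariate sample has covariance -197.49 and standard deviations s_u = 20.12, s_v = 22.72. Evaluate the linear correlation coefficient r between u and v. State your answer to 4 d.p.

-0.4320

r = Cov(u,v) / (s_u · s_v) = -197.49 / (20.12 × 22.72)
  = -197.49 / 457.1264 ≈ -0.4320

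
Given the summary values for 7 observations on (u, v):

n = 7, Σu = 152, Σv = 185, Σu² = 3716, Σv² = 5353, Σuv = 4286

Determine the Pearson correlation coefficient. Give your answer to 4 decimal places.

0.6126

r = (nΣuv − ΣuΣv) / √[(nΣu² − (Σu)²)(nΣv² − (Σv)²)]
Numerator: 7×4286 − 152×185 = 1882
Denominator: √[(26012 − 23104)(37471 − 34225)] = √[2908 × 3246] = 3072.3554
r = 1882 / 3072.3554 ≈ 0.6126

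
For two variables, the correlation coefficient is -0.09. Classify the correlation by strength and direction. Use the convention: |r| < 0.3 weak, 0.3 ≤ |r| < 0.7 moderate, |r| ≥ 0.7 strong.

r = -0.09 < 0 so the relationship is negative.
|r| = 0.09, which falls in the weak range.

weak negative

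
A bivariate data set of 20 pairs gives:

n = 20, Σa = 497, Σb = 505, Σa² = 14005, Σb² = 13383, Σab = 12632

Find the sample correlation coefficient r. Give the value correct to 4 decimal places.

0.0809

r = (nΣab − ΣaΣb) / √[(nΣa² − (Σa)²)(nΣb² − (Σb)²)]
Numerator: 20×12632 − 497×505 = 1655
Denominator: √[(280100 − 247009)(267660 − 255025)] = √[33091 × 12635] = 20447.6107
r = 1655 / 20447.6107 ≈ 0.0809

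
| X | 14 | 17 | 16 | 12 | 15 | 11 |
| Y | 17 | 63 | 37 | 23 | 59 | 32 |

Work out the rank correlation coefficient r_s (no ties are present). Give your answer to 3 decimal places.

0.714

Rank X: 3, 6, 5, 2, 4, 1
Rank Y: 1, 6, 4, 2, 5, 3
d = rank(X) − rank(Y): 2, 0, 1, 0, -1, -2; Σd² = 10
ρ = 1 − 6Σd² / [n(n²−1)] = 1 − 6×10 / (6×35) = 1 − 60/210 ≈ 0.714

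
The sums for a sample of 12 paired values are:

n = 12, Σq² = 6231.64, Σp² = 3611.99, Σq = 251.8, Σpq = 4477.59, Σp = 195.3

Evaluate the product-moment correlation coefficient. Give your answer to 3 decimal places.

r = (nΣpq − ΣpΣq) / √[(nΣp² − (Σp)²)(nΣq² − (Σq)²)]
Numerator: 12×4477.59 − 195.3×251.8 = 4554.54
Denominator: √[(43343.88 − 38142.09)(74779.68 − 63403.24)] = √[5201.79 × 11376.44] = 7692.7142
r = 4554.54 / 7692.7142 ≈ 0.592

0.592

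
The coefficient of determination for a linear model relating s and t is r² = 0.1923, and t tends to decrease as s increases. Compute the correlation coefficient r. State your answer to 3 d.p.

-0.439

|r| = √0.1923 = 0.439
The association is negative, so r = −0.439.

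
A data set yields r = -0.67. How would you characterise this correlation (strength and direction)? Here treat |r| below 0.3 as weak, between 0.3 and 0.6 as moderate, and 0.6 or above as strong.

r = -0.67 < 0 so the relationship is negative.
|r| = 0.67, which falls in the strong range.

strong negative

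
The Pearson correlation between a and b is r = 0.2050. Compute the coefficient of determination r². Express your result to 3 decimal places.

r² = (0.2050)² = 0.042

0.042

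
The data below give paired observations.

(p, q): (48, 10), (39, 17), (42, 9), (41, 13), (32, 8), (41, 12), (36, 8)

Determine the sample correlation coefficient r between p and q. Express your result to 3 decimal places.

0.214

n = 7, Σp = 279, Σq = 77, Σp² = 11271, Σq² = 911, Σpq = 3090
nΣpq − ΣpΣq = 21630 − 21483 = 147
nΣp² − (Σp)² = 78897 − 77841 = 1056; nΣq² − (Σq)² = 6377 − 5929 = 448
r = 147 / √(1056 × 448) = 147 / 687.8139 ≈ 0.214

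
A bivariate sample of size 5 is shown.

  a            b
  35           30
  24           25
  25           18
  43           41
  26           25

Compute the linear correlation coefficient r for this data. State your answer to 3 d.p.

n = 5, Σa = 153, Σb = 139, Σa² = 4951, Σb² = 4155, Σab = 4513
nΣab − ΣaΣb = 22565 − 21267 = 1298
nΣa² − (Σa)² = 24755 − 23409 = 1346; nΣb² − (Σb)² = 20775 − 19321 = 1454
r = 1298 / √(1346 × 1454) = 1298 / 1398.9582 ≈ 0.928

0.928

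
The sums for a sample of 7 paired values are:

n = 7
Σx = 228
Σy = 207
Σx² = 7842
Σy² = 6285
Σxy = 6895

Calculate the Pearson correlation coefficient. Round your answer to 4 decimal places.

r = (nΣxy − ΣxΣy) / √[(nΣx² − (Σx)²)(nΣy² − (Σy)²)]
Numerator: 7×6895 − 228×207 = 1069
Denominator: √[(54894 − 51984)(43995 − 42849)] = √[2910 × 1146] = 1826.1599
r = 1069 / 1826.1599 ≈ 0.5854

0.5854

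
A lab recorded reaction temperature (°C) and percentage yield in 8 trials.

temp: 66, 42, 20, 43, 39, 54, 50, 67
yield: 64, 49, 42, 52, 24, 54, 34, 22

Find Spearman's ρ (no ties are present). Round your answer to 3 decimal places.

0.143

Rank temp: 7, 3, 1, 4, 2, 6, 5, 8
Rank yield: 8, 5, 4, 6, 2, 7, 3, 1
d = rank(temp) − rank(yield): -1, -2, -3, -2, 0, -1, 2, 7; Σd² = 72
ρ = 1 − 6Σd² / [n(n²−1)] = 1 − 6×72 / (8×63) = 1 − 432/504 ≈ 0.143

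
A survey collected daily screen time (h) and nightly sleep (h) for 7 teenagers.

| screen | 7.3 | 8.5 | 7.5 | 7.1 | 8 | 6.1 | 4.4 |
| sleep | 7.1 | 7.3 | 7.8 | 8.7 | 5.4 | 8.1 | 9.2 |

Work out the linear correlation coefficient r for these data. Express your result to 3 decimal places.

n = 7, Σx = 48.9, Σy = 53.6, Σx² = 352.77, Σy² = 419.64, Σxy = 367.24
nΣxy − ΣxΣy = 2570.68 − 2621.04 = -50.36
nΣx² − (Σx)² = 2469.39 − 2391.21 = 78.18; nΣy² − (Σy)² = 2937.48 − 2872.96 = 64.52
r = -50.36 / √(78.18 × 64.52) = -50.36 / 71.0223 ≈ -0.709

-0.709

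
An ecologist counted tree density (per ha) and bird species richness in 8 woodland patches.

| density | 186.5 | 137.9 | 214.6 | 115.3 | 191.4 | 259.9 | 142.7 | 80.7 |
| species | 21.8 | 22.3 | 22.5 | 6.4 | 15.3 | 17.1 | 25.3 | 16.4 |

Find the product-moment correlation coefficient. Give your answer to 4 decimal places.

n = 8, Σx = 1329, Σy = 147.1, Σx² = 244203.66, Σy² = 2955.29, Σxy = 25013.79
nΣxy − ΣxΣy = 200110.32 − 195495.9 = 4614.42
nΣx² − (Σx)² = 1953629.28 − 1766241 = 187388.28; nΣy² − (Σy)² = 23642.32 − 21638.41 = 2003.91
r = 4614.42 / √(187388.28 × 2003.91) = 4614.42 / 19378.0610 ≈ 0.2381

0.2381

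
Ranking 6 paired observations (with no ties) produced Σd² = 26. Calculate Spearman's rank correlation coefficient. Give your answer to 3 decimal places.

ρ = 1 − 6Σd² / [n(n²−1)] = 1 − 6×26 / (6×35)
  = 1 − 156/210 = 1 − 0.7429 ≈ 0.257

0.257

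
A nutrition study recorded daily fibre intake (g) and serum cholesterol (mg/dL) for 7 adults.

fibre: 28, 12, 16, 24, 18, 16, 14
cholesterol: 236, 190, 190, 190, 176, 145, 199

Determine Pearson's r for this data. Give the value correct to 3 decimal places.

n = 7, Σx = 128, Σy = 1326, Σx² = 2536, Σy² = 255598, Σxy = 24762
nΣxy − ΣxΣy = 173334 − 169728 = 3606
nΣx² − (Σx)² = 17752 − 16384 = 1368; nΣy² − (Σy)² = 1789186 − 1758276 = 30910
r = 3606 / √(1368 × 30910) = 3606 / 6502.6825 ≈ 0.555

0.555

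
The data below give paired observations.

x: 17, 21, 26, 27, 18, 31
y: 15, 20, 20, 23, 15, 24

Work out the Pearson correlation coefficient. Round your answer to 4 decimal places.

0.9420

n = 6, Σx = 140, Σy = 117, Σx² = 3420, Σy² = 2355, Σxy = 2830
nΣxy − ΣxΣy = 16980 − 16380 = 600
nΣx² − (Σx)² = 20520 − 19600 = 920; nΣy² − (Σy)² = 14130 − 13689 = 441
r = 600 / √(920 × 441) = 600 / 636.9615 ≈ 0.9420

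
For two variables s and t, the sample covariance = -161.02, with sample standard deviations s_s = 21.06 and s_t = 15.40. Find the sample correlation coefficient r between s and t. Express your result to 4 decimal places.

-0.4965

r = Cov(s,t) / (s_s · s_t) = -161.02 / (21.06 × 15.40)
  = -161.02 / 324.3240 ≈ -0.4965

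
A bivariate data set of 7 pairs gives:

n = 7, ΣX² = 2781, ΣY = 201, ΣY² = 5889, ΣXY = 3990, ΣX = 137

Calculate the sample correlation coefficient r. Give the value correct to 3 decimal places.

r = (nΣXY − ΣXΣY) / √[(nΣX² − (ΣX)²)(nΣY² − (ΣY)²)]
Numerator: 7×3990 − 137×201 = 393
Denominator: √[(19467 − 18769)(41223 − 40401)] = √[698 × 822] = 757.4668
r = 393 / 757.4668 ≈ 0.519

0.519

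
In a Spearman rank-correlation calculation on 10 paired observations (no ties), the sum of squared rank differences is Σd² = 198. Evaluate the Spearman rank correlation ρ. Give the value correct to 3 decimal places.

-0.200

ρ = 1 − 6Σd² / [n(n²−1)] = 1 − 6×198 / (10×99)
  = 1 − 1188/990 = 1 − 1.2000 ≈ -0.200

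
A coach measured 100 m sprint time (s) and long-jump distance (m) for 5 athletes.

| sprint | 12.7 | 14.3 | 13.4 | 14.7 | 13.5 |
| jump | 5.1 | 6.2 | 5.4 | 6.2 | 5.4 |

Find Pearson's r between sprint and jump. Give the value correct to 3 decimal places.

n = 5, Σx = 68.6, Σy = 28.3, Σx² = 943.68, Σy² = 161.21, Σxy = 389.83
nΣxy − ΣxΣy = 1949.15 − 1941.38 = 7.77
nΣx² − (Σx)² = 4718.4 − 4705.96 = 12.44; nΣy² − (Σy)² = 806.05 − 800.89 = 5.16
r = 7.77 / √(12.44 × 5.16) = 7.77 / 8.0119 ≈ 0.970

0.970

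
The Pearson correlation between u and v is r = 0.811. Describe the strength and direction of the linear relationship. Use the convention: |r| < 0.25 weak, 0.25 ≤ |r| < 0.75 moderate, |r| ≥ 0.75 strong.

strong positive

r = 0.811 > 0 so the relationship is positive.
|r| = 0.811, which falls in the strong range.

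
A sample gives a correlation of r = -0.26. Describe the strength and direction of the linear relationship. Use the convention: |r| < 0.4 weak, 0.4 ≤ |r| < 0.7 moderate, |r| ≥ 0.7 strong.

r = -0.26 < 0 so the relationship is negative.
|r| = 0.26, which falls in the weak range.

weak negative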